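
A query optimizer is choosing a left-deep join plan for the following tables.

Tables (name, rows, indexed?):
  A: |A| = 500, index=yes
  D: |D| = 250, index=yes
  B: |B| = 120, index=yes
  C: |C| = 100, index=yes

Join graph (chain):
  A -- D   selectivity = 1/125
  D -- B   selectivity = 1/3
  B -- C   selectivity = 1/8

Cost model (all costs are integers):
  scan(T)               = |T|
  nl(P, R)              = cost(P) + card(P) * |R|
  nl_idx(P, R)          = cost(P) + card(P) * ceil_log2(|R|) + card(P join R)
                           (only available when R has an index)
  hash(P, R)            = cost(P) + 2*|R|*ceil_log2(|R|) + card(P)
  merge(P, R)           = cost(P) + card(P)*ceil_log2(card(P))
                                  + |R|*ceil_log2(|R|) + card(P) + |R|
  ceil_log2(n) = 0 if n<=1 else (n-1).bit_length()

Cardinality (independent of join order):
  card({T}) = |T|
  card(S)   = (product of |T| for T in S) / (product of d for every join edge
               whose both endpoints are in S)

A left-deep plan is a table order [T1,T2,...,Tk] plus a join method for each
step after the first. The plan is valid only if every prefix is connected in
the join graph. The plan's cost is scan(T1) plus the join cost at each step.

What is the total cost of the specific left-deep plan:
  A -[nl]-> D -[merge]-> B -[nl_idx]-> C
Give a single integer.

step 1: scan A: cost=500, card=500
step 2: join D via nl
    card(P join D) = 500*250/(125) = 1000
    cost = 500 + 500*250 = 125500
step 3: join B via merge
    card(P join B) = 1000*120/(3) = 40000
    cost = 125500 + 1000*10 + 120*7 + 1000 + 120 = 137460
step 4: join C via nl_idx
    card(P join C) = 40000*100/(8) = 500000
    cost = 137460 + 40000*7 + 500000 = 917460

917460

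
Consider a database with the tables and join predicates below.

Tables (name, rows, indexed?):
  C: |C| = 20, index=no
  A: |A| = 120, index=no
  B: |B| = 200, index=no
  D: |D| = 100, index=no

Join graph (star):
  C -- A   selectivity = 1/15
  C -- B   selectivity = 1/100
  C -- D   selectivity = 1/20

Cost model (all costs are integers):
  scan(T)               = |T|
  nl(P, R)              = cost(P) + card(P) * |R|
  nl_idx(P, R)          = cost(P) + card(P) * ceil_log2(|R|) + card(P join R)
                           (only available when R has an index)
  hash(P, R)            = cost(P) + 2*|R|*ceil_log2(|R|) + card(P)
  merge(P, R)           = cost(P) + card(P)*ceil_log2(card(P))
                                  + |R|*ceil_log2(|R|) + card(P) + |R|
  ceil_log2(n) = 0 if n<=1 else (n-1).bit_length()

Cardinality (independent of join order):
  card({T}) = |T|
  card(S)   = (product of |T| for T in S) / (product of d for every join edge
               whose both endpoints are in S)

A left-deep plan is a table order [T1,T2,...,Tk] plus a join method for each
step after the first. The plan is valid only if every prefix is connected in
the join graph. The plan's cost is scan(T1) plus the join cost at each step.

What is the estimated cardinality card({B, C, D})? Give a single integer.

Tables in S: B(200), C(20), D(100)
Edges inside S: C-B(d=100), C-D(d=20)
numerator = 200 * 20 * 100 = 400000
denominator = 100 * 20 = 2000
card(S) = 400000 / 2000 = 200

200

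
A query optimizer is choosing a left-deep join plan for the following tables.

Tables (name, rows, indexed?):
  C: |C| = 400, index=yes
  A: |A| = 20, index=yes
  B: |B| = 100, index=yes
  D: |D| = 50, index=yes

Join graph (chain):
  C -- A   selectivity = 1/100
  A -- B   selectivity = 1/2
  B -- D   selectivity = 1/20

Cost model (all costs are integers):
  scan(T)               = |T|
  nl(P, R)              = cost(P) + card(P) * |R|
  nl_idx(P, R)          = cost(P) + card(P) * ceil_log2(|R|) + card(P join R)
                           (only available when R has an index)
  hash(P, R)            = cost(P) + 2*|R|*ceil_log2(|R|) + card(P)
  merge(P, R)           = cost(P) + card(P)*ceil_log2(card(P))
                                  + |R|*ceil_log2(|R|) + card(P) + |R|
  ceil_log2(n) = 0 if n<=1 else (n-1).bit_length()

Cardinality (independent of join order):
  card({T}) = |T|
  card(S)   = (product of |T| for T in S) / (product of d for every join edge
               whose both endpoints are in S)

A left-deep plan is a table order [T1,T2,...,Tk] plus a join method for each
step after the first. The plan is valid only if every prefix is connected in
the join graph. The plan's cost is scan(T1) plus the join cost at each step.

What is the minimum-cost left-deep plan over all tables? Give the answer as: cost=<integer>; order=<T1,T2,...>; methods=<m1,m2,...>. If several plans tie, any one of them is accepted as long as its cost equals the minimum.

Selinger DP (subsets sized 1..n):
  {C}: scan cost=400, card=400
  {A}: scan cost=20, card=20
  {B}: scan cost=100, card=100
  {D}: scan cost=50, card=50
  {AC}: card=80; try (C,nl_idx)→280, (A,hash)→1000, (A,nl_idx)→2480, (C,merge)→4140, (A,merge)→4520, (C,hash)→7240 …(+2); best=280 via (C,nl_idx)
  {AB}: card=1000; try (A,hash)→400, (B,merge)→940, (A,merge)→1020, (B,nl_idx)→1160, (B,hash)→1440, (A,nl_idx)→1600 …(+2); best=400 via (A,hash)
  {BD}: card=250; try (B,nl_idx)→650, (D,hash)→800, (D,nl_idx)→950, (B,merge)→1200, (D,merge)→1250, (B,hash)→1500 …(+2); best=650 via (B,nl_idx)
  {ABC}: card=4000; try (B,merge)→1720, (B,hash)→1760, (B,nl_idx)→4840, (B,nl)→8280, (C,hash)→8600, (C,nl_idx)→13400 …(+2); best=1720 via (B,merge)
  {ABD}: card=2500; try (A,hash)→1100, (D,hash)→2000, (A,merge)→3020, (A,nl_idx)→4400, (A,nl)→5650, (D,nl_idx)→8900 …(+2); best=1100 via (A,hash)
  {ABCD}: card=10000; try (D,hash)→6320, (C,hash)→10800, (C,nl_idx)→33600, (D,nl_idx)→35720, (C,merge)→37600, (D,merge)→54070 …(+2); best=6320 via (D,hash)

cost=6320; order=A,C,B,D; methods=nl_idx,merge,hash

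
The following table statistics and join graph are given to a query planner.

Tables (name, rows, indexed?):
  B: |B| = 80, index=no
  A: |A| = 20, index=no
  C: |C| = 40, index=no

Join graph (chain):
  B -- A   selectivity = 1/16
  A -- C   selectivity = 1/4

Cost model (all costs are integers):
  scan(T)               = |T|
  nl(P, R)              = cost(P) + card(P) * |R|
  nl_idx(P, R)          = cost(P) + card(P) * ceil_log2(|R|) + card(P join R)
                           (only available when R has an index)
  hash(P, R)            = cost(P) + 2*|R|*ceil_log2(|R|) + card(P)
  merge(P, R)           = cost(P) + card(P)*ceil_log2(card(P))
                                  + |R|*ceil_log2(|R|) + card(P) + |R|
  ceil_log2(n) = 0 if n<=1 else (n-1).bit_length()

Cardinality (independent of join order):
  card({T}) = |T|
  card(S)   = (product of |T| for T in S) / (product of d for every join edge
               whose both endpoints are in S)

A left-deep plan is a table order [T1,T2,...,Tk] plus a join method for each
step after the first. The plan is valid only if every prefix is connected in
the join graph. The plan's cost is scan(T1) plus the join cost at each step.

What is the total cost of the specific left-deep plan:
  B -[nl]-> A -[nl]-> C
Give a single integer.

5680

step 1: scan B: cost=80, card=80
step 2: join A via nl
    card(P join A) = 80*20/(16) = 100
    cost = 80 + 80*20 = 1680
step 3: join C via nl
    card(P join C) = 100*40/(4) = 1000
    cost = 1680 + 100*40 = 5680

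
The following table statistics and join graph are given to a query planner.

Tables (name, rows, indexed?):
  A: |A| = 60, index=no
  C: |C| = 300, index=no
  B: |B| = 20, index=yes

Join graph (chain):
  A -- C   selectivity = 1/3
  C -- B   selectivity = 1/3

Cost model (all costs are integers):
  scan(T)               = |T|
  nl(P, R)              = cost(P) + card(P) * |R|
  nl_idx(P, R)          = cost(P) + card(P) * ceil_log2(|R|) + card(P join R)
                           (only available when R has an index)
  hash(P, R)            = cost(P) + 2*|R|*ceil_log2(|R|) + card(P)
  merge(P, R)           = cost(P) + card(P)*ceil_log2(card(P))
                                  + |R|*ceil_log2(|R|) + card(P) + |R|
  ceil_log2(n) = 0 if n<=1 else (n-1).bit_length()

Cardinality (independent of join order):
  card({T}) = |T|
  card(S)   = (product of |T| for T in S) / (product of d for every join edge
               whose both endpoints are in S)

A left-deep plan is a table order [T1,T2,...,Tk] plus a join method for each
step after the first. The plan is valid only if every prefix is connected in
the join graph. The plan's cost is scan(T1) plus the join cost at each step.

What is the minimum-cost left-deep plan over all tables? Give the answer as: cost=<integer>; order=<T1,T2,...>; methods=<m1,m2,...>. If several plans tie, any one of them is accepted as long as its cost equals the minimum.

cost=3520; order=C,B,A; methods=hash,hash

Selinger DP (subsets sized 1..n):
  {A}: scan cost=60, card=60
  {C}: scan cost=300, card=300
  {B}: scan cost=20, card=20
  {AC}: card=6000; try (A,hash)→1320, (C,merge)→3480, (A,merge)→3720, (C,hash)→5520, (C,nl)→18060, (A,nl)→18300; best=1320 via (A,hash)
  {BC}: card=2000; try (B,hash)→800, (C,merge)→3140, (B,merge)→3420, (B,nl_idx)→3800, (C,hash)→5440, (C,nl)→6020 …(+1); best=800 via (B,hash)
  {ABC}: card=40000; try (A,hash)→3520, (B,hash)→7520, (A,merge)→25220, (B,nl_idx)→71320, (B,merge)→85440, (A,nl)→120800 …(+1); best=3520 via (A,hash)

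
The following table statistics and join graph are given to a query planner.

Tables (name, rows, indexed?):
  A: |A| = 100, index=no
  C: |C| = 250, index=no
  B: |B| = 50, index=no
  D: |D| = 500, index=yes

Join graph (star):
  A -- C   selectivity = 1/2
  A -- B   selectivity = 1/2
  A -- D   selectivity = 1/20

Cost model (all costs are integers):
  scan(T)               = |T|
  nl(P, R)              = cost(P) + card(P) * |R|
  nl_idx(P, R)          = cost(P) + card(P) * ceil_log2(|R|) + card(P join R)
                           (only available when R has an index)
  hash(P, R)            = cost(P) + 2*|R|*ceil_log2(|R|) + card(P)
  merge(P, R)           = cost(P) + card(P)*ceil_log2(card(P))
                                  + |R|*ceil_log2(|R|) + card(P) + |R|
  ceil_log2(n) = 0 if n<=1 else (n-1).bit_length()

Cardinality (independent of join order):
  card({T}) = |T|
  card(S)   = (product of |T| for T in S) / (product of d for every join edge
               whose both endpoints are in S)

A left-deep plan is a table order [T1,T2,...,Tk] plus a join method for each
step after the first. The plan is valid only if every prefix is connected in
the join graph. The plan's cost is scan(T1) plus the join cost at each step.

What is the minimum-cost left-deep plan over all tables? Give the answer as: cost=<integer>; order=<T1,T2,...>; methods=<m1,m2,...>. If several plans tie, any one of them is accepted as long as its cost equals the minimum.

Selinger DP (subsets sized 1..n):
  {A}: scan cost=100, card=100
  {C}: scan cost=250, card=250
  {B}: scan cost=50, card=50
  {D}: scan cost=500, card=500
  {AC}: card=12500; try (A,hash)→1900, (C,merge)→3150, (A,merge)→3300, (C,hash)→4200, (C,nl)→25100, (A,nl)→25250; best=1900 via (A,hash)
  {AB}: card=2500; try (B,hash)→800, (A,merge)→1200, (B,merge)→1250, (A,hash)→1500, (A,nl)→5050, (B,nl)→5100; best=800 via (B,hash)
  {AD}: card=2500; try (A,hash)→2400, (D,nl_idx)→3500, (D,merge)→5900, (A,merge)→6300, (D,hash)→9200, (D,nl)→50100 …(+1); best=2400 via (A,hash)
  {ABC}: card=312500; try (C,hash)→7300, (B,hash)→15000, (C,merge)→35550, (B,merge)→189750, (C,nl)→625800, (B,nl)→626900; best=7300 via (C,hash)
  {ACD}: card=312500; try (C,hash)→8900, (D,hash)→23400, (C,merge)→37150, (D,merge)→194400, (D,nl_idx)→426900, (C,nl)→627400 …(+1); best=8900 via (C,hash)
  {ABD}: card=62500; try (B,hash)→5500, (D,hash)→12300, (B,merge)→35250, (D,merge)→38300, (D,nl_idx)→85800, (B,nl)→127400 …(+1); best=5500 via (B,hash)
  {ABCD}: card=7812500; try (C,hash)→72000, (B,hash)→322000, (D,hash)→328800, (C,merge)→1070250, (B,merge)→6259250, (D,merge)→6262300 …(+4); best=72000 via (C,hash)

cost=72000; order=D,A,B,C; methods=hash,hash,hash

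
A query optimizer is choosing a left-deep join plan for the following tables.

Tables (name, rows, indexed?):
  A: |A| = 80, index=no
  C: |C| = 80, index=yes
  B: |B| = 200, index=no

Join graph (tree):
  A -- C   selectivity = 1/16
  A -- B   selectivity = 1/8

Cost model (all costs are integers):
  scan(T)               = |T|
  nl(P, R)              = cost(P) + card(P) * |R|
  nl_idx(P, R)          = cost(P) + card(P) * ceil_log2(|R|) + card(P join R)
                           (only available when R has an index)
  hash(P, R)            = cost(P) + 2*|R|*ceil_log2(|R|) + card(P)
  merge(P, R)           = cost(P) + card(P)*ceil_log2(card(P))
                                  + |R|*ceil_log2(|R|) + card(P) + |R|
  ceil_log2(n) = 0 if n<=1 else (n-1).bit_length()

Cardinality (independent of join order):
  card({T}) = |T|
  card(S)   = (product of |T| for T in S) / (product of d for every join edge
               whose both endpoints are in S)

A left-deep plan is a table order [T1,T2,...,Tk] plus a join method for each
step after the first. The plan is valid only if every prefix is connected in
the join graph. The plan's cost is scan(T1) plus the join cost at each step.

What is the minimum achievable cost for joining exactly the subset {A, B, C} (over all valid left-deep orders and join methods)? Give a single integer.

4640

Selinger DP over subsets of {A,B,C}:
  {A}: scan cost=80, card=80
  {C}: scan cost=80, card=80
  {B}: scan cost=200, card=200
  {AC}: card=400; try (C,nl_idx)→1040, (C,hash)→1280, (A,hash)→1280, (C,merge)→1360, (A,merge)→1360, (C,nl)→6480 …(+1); best=1040 via (C,nl_idx)
  {AB}: card=2000; try (A,hash)→1520, (B,merge)→2520, (A,merge)→2640, (B,hash)→3360, (B,nl)→16080, (A,nl)→16200; best=1520 via (A,hash)
  {ABC}: card=10000; try (C,hash)→4640, (B,hash)→4640, (B,merge)→6840, (C,nl_idx)→25520, (C,merge)→26160, (B,nl)→81040 …(+1); best=4640 via (C,hash)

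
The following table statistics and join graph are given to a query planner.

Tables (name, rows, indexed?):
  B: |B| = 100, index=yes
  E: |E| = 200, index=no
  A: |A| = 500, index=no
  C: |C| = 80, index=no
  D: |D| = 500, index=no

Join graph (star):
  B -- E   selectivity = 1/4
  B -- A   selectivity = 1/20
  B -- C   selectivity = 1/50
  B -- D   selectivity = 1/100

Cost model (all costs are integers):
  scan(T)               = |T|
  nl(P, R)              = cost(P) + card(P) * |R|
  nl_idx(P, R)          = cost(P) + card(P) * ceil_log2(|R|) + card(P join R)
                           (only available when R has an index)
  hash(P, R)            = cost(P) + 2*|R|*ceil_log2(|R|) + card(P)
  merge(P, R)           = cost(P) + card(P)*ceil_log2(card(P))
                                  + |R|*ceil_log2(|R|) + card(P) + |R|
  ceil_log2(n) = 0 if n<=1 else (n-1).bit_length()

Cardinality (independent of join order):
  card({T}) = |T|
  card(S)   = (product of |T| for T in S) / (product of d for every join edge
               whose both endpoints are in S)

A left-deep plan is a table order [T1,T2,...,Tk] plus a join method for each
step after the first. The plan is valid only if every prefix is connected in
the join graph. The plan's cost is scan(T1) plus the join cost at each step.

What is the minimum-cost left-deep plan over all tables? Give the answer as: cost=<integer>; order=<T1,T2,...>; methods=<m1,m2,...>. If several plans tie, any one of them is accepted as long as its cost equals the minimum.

Selinger DP (subsets sized 1..n):
  {B}: scan cost=100, card=100
  {E}: scan cost=200, card=200
  {A}: scan cost=500, card=500
  {C}: scan cost=80, card=80
  {D}: scan cost=500, card=500
  {BE}: card=5000; try (B,hash)→1800, (E,merge)→2700, (B,merge)→2800, (E,hash)→3400, (B,nl_idx)→6600, (E,nl)→20100 …(+1); best=1800 via (B,hash)
  {AB}: card=2500; try (B,hash)→2400, (A,merge)→5900, (B,merge)→6300, (B,nl_idx)→6500, (A,hash)→9200, (A,nl)→50100 …(+1); best=2400 via (B,hash)
  {BC}: card=160; try (B,nl_idx)→800, (C,hash)→1320, (B,merge)→1520, (C,merge)→1540, (B,hash)→1560, (B,nl)→8080 …(+1); best=800 via (B,nl_idx)
  {BD}: card=500; try (B,hash)→2400, (B,nl_idx)→4500, (D,merge)→5900, (B,merge)→6300, (D,hash)→9200, (D,nl)→50100 …(+1); best=2400 via (B,hash)
  {ABE}: card=125000; try (E,hash)→8100, (A,hash)→15800, (E,merge)→36700, (A,merge)→76800, (E,nl)→502400, (A,nl)→2501800; best=8100 via (E,hash)
  {BCE}: card=8000; try (E,merge)→4040, (E,hash)→4160, (C,hash)→7920, (E,nl)→32800, (C,merge)→72440, (C,nl)→401800; best=4040 via (E,merge)
  {BDE}: card=25000; try (E,hash)→6100, (E,merge)→9200, (D,hash)→15800, (D,merge)→76800, (E,nl)→102400, (D,nl)→2501800; best=6100 via (E,hash)
  {ABC}: card=4000; try (C,hash)→6020, (A,merge)→7240, (A,hash)→9960, (C,merge)→35540, (A,nl)→80800, (C,nl)→202400; best=6020 via (C,hash)
  {ABD}: card=12500; try (A,hash)→11900, (A,merge)→12400, (D,hash)→13900, (D,merge)→39900, (A,nl)→252400, (D,nl)→1252400; best=11900 via (A,hash)
  {BCD}: card=800; try (C,hash)→4020, (D,merge)→7240, (C,merge)→8040, (D,hash)→9960, (C,nl)→42400, (D,nl)→80800; best=4020 via (C,hash)
  {ABCE}: card=200000; try (E,hash)→13220, (A,hash)→21040, (E,merge)→59820, (A,merge)→121040, (C,hash)→134220, (E,nl)→806020 …(+3); best=13220 via (E,hash)
  {ABDE}: card=625000; try (E,hash)→27600, (A,hash)→40100, (D,hash)→142100, (E,merge)→201200, (A,merge)→411100, (D,merge)→2263100 …(+3); best=27600 via (E,hash)
  {BCDE}: card=40000; try (E,hash)→8020, (E,merge)→14620, (D,hash)→21040, (C,hash)→32220, (D,merge)→121040, (E,nl)→164020 …(+3); best=8020 via (E,hash)
  {ABCD}: card=20000; try (A,hash)→13820, (A,merge)→17820, (D,hash)→19020, (C,hash)→25520, (D,merge)→63020, (C,merge)→200040 …(+3); best=13820 via (A,hash)
  {ABCDE}: card=1000000; try (E,hash)→37020, (A,hash)→57020, (D,hash)→222220, (E,merge)→335620, (C,hash)→653720, (A,merge)→693020 …(+6); best=37020 via (E,hash)

cost=37020; order=D,B,C,A,E; methods=hash,hash,hash,hash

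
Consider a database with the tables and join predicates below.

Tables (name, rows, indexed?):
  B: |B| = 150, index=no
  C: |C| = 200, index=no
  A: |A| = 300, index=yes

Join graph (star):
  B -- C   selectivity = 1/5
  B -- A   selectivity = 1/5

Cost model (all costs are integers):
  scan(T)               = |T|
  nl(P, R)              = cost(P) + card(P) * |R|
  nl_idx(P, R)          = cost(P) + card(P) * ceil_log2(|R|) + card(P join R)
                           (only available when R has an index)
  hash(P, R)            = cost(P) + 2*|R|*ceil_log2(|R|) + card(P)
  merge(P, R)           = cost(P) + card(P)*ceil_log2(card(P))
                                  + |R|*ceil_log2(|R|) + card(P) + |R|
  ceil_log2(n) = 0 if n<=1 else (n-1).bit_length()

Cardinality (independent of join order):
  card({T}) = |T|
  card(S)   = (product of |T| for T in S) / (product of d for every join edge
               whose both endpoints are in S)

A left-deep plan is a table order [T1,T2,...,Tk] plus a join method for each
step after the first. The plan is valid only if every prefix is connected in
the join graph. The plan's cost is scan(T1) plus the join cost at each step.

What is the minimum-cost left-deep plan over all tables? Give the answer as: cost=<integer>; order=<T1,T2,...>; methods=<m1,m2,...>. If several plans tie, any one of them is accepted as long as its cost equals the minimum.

cost=14200; order=C,B,A; methods=hash,hash

Selinger DP (subsets sized 1..n):
  {B}: scan cost=150, card=150
  {C}: scan cost=200, card=200
  {A}: scan cost=300, card=300
  {BC}: card=6000; try (B,hash)→2800, (C,merge)→3300, (B,merge)→3350, (C,hash)→3500, (C,nl)→30150, (B,nl)→30200; best=2800 via (B,hash)
  {AB}: card=9000; try (B,hash)→3000, (A,merge)→4500, (B,merge)→4650, (A,hash)→5700, (A,nl_idx)→10500, (A,nl)→45150 …(+1); best=3000 via (B,hash)
  {ABC}: card=360000; try (A,hash)→14200, (C,hash)→15200, (A,merge)→89800, (C,merge)→139800, (A,nl_idx)→416800, (A,nl)→1802800 …(+1); best=14200 via (A,hash)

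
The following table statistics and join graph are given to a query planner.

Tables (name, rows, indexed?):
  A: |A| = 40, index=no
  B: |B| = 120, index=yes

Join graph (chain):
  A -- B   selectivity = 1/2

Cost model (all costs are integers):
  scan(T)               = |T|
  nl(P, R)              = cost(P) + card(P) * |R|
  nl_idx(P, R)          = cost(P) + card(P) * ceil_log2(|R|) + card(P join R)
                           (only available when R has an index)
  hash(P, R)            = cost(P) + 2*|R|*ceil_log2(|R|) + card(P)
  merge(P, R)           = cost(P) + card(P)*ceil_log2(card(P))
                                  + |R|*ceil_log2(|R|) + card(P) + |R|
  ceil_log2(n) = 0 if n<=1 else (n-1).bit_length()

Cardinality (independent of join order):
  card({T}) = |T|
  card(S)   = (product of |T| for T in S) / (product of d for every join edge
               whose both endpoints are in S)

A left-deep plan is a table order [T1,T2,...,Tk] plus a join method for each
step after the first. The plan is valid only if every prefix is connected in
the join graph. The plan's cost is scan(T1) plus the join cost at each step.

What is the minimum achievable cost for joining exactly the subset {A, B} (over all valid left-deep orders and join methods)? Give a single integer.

Selinger DP over subsets of {A,B}:
  {A}: scan cost=40, card=40
  {B}: scan cost=120, card=120
  {AB}: card=2400; try (A,hash)→720, (B,merge)→1280, (A,merge)→1360, (B,hash)→1760, (B,nl_idx)→2720, (B,nl)→4840 …(+1); best=720 via (A,hash)

720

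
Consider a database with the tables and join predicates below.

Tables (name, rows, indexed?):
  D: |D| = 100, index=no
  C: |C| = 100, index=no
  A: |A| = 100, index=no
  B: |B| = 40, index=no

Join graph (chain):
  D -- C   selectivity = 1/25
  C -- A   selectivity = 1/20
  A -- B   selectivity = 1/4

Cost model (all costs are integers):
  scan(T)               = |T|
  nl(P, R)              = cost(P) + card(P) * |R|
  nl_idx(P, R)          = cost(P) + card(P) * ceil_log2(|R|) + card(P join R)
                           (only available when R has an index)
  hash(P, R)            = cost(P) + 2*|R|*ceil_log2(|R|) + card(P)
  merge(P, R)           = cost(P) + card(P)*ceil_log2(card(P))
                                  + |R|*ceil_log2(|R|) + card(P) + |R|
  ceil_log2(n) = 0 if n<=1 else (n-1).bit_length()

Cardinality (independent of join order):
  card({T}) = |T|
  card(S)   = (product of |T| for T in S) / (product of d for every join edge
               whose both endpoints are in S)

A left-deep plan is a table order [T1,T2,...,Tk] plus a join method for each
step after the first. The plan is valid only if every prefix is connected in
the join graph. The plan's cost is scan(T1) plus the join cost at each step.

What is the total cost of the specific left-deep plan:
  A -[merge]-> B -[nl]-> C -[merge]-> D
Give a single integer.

step 1: scan A: cost=100, card=100
step 2: join B via merge
    card(P join B) = 100*40/(4) = 1000
    cost = 100 + 100*7 + 40*6 + 100 + 40 = 1180
step 3: join C via nl
    card(P join C) = 1000*100/(20) = 5000
    cost = 1180 + 1000*100 = 101180
step 4: join D via merge
    card(P join D) = 5000*100/(25) = 20000
    cost = 101180 + 5000*13 + 100*7 + 5000 + 100 = 171980

171980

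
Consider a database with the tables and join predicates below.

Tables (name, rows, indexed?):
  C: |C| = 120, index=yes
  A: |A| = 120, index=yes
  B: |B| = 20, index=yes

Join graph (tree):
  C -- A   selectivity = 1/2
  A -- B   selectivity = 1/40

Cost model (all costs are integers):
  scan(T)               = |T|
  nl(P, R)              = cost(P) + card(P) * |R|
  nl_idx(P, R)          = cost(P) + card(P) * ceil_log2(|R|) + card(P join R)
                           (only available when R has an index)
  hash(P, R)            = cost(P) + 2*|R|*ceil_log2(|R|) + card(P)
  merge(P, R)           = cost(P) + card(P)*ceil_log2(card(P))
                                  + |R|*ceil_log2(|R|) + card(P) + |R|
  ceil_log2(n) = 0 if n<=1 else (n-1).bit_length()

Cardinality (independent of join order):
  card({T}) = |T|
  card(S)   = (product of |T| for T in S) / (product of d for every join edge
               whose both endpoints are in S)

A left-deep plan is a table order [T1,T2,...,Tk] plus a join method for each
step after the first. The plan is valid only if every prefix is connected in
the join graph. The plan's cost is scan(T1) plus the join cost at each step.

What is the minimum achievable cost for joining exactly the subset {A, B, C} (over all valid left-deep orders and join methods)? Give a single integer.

Selinger DP over subsets of {A,B,C}:
  {C}: scan cost=120, card=120
  {A}: scan cost=120, card=120
  {B}: scan cost=20, card=20
  {AC}: card=7200; try (C,hash)→1920, (A,hash)→1920, (C,merge)→2040, (A,merge)→2040, (C,nl_idx)→8160, (A,nl_idx)→8160 …(+2); best=1920 via (C,hash)
  {AB}: card=60; try (A,nl_idx)→220, (B,hash)→440, (B,nl_idx)→780, (A,merge)→1100, (B,merge)→1200, (A,hash)→1720 …(+2); best=220 via (A,nl_idx)
  {ABC}: card=3600; try (C,merge)→1600, (C,hash)→1960, (C,nl_idx)→4240, (C,nl)→7420, (B,hash)→9320, (B,nl_idx)→41520 …(+2); best=1600 via (C,merge)

1600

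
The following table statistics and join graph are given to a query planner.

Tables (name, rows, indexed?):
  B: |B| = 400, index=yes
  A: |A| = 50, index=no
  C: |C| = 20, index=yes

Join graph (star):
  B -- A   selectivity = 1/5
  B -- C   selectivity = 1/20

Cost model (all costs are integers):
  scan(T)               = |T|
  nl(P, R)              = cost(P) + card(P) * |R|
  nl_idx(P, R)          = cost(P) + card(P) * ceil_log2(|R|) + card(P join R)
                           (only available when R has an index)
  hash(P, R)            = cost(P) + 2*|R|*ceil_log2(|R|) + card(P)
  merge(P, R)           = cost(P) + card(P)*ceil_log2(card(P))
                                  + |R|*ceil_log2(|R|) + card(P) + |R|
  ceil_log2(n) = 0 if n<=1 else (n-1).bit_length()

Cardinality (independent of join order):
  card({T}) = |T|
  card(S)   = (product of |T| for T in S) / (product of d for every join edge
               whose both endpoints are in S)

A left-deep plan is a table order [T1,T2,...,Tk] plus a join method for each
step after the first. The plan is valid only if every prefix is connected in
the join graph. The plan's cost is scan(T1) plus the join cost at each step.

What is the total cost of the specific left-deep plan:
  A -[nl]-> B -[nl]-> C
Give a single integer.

step 1: scan A: cost=50, card=50
step 2: join B via nl
    card(P join B) = 50*400/(5) = 4000
    cost = 50 + 50*400 = 20050
step 3: join C via nl
    card(P join C) = 4000*20/(20) = 4000
    cost = 20050 + 4000*20 = 100050

100050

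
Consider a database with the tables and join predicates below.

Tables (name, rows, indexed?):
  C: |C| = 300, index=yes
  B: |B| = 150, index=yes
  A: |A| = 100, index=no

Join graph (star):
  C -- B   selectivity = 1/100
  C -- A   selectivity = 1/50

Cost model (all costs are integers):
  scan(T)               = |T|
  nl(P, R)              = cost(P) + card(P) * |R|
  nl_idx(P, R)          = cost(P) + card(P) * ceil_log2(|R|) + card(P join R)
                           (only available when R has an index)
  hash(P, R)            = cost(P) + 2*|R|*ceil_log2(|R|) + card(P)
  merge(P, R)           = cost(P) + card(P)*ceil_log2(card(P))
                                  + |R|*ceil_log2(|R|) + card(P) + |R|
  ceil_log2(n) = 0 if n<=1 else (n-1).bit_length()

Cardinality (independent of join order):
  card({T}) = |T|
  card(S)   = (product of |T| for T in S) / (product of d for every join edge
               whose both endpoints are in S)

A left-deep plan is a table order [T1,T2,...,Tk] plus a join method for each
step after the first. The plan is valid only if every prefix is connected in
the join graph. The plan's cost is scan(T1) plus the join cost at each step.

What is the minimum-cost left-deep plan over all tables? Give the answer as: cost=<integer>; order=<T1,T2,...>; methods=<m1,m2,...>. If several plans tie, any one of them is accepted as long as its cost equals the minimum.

cost=3800; order=B,C,A; methods=nl_idx,hash

Selinger DP (subsets sized 1..n):
  {C}: scan cost=300, card=300
  {B}: scan cost=150, card=150
  {A}: scan cost=100, card=100
  {BC}: card=450; try (C,nl_idx)→1950, (B,hash)→3000, (B,nl_idx)→3150, (C,merge)→4500, (B,merge)→4650, (C,hash)→5700 …(+2); best=1950 via (C,nl_idx)
  {AC}: card=600; try (C,nl_idx)→1600, (A,hash)→2000, (C,merge)→3900, (A,merge)→4100, (C,hash)→5600, (C,nl)→30100 …(+1); best=1600 via (C,nl_idx)
  {ABC}: card=900; try (A,hash)→3800, (B,hash)→4600, (A,merge)→7250, (B,nl_idx)→7300, (B,merge)→9550, (A,nl)→46950 …(+1); best=3800 via (A,hash)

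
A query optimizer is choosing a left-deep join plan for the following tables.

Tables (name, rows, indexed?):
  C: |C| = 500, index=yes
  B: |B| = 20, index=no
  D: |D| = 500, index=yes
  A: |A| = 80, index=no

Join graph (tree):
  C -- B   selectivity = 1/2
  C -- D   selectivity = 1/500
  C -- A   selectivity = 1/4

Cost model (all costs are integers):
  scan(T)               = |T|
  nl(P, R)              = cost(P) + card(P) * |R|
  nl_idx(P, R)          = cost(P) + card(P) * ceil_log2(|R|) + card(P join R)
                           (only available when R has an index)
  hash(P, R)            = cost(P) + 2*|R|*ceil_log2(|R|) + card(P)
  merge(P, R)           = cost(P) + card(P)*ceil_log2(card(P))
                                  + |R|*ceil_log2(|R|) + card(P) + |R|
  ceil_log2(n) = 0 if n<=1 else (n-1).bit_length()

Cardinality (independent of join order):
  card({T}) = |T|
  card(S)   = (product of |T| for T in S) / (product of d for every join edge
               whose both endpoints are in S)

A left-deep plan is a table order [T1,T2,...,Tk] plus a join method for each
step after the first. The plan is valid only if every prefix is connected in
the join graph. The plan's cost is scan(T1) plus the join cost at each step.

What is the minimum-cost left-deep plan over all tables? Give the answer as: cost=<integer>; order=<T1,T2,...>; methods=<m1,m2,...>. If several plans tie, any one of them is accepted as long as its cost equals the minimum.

Selinger DP (subsets sized 1..n):
  {C}: scan cost=500, card=500
  {B}: scan cost=20, card=20
  {D}: scan cost=500, card=500
  {A}: scan cost=80, card=80
  {BC}: card=5000; try (B,hash)→1200, (C,merge)→5140, (C,nl_idx)→5200, (B,merge)→5620, (C,hash)→9040, (C,nl)→10020 …(+1); best=1200 via (B,hash)
  {CD}: card=500; try (D,nl_idx)→5500, (C,nl_idx)→5500, (D,hash)→10000, (C,hash)→10000, (D,merge)→10500, (C,merge)→10500 …(+2); best=5500 via (D,nl_idx)
  {AC}: card=10000; try (A,hash)→2120, (C,merge)→5720, (A,merge)→6140, (C,hash)→9160, (C,nl_idx)→10800, (C,nl)→40080 …(+1); best=2120 via (A,hash)
  {BCD}: card=5000; try (B,hash)→6200, (B,merge)→10620, (D,hash)→15200, (B,nl)→15500, (D,nl_idx)→51200, (D,merge)→76200 …(+1); best=6200 via (B,hash)
  {ABC}: card=100000; try (A,hash)→7320, (B,hash)→12320, (A,merge)→71840, (B,merge)→152240, (B,nl)→202120, (A,nl)→401200; best=7320 via (A,hash)
  {ACD}: card=10000; try (A,hash)→7120, (A,merge)→11140, (D,hash)→21120, (A,nl)→45500, (D,nl_idx)→102120, (D,merge)→157120 …(+1); best=7120 via (A,hash)
  {ABCD}: card=100000; try (A,hash)→12320, (B,hash)→17320, (A,merge)→76840, (D,hash)→116320, (B,merge)→157240, (B,nl)→207120 …(+4); best=12320 via (A,hash)

cost=12320; order=C,D,B,A; methods=nl_idx,hash,hash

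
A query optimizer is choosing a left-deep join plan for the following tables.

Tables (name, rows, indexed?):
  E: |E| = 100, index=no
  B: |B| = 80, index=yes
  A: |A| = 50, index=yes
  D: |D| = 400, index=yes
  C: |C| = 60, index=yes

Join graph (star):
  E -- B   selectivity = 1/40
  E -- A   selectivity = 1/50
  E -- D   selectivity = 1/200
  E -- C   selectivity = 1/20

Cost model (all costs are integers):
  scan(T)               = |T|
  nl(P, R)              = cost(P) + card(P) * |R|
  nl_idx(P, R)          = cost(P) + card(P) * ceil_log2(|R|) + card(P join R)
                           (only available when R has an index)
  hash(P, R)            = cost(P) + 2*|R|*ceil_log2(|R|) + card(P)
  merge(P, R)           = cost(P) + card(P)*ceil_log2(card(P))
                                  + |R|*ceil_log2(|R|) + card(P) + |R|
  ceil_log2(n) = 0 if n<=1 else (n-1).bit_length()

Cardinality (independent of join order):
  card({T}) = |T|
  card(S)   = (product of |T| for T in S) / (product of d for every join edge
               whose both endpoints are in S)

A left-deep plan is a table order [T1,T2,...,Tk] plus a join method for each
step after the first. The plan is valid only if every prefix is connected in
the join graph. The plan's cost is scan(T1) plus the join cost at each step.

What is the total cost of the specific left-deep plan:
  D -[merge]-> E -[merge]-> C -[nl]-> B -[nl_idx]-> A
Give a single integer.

63820

step 1: scan D: cost=400, card=400
step 2: join E via merge
    card(P join E) = 400*100/(200) = 200
    cost = 400 + 400*9 + 100*7 + 400 + 100 = 5200
step 3: join C via merge
    card(P join C) = 200*60/(20) = 600
    cost = 5200 + 200*8 + 60*6 + 200 + 60 = 7420
step 4: join B via nl
    card(P join B) = 600*80/(40) = 1200
    cost = 7420 + 600*80 = 55420
step 5: join A via nl_idx
    card(P join A) = 1200*50/(50) = 1200
    cost = 55420 + 1200*6 + 1200 = 63820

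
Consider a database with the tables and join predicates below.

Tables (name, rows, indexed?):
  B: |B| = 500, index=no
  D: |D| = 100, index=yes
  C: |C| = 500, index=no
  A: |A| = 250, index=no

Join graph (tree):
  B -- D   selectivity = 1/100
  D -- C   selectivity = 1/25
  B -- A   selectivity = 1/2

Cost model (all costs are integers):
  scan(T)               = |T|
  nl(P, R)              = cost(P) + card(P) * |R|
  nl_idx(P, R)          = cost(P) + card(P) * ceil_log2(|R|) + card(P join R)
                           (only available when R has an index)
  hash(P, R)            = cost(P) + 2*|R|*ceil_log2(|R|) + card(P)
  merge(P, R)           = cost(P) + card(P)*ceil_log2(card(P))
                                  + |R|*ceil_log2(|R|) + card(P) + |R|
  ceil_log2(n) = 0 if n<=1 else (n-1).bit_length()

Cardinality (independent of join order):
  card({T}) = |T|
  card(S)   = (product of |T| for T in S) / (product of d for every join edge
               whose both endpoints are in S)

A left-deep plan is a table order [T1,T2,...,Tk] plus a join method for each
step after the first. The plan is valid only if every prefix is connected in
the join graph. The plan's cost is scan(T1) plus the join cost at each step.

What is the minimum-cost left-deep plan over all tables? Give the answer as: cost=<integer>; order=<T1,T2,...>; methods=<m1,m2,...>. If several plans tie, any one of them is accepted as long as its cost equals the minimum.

Selinger DP (subsets sized 1..n):
  {B}: scan cost=500, card=500
  {D}: scan cost=100, card=100
  {C}: scan cost=500, card=500
  {A}: scan cost=250, card=250
  {BD}: card=500; try (D,hash)→2400, (D,nl_idx)→4500, (B,merge)→5900, (D,merge)→6300, (B,hash)→9200, (B,nl)→50100 …(+1); best=2400 via (D,hash)
  {AB}: card=62500; try (A,hash)→5000, (B,merge)→7500, (A,merge)→7750, (B,hash)→9500, (B,nl)→125250, (A,nl)→125500; best=5000 via (A,hash)
  {CD}: card=2000; try (D,hash)→2400, (C,merge)→5900, (D,nl_idx)→6000, (D,merge)→6300, (C,hash)→9200, (C,nl)→50100 …(+1); best=2400 via (D,hash)
  {BCD}: card=10000; try (C,hash)→11900, (C,merge)→12400, (B,hash)→13400, (B,merge)→31400, (C,nl)→252400, (B,nl)→1002400; best=11900 via (C,hash)
  {ABD}: card=62500; try (A,hash)→6900, (A,merge)→9650, (D,hash)→68900, (A,nl)→127400, (D,nl_idx)→505000, (D,merge)→1068300 …(+1); best=6900 via (A,hash)
  {ABCD}: card=1250000; try (A,hash)→25900, (C,hash)→78400, (A,merge)→164150, (C,merge)→1074400, (A,nl)→2511900, (C,nl)→31256900; best=25900 via (A,hash)

cost=25900; order=B,D,C,A; methods=hash,hash,hash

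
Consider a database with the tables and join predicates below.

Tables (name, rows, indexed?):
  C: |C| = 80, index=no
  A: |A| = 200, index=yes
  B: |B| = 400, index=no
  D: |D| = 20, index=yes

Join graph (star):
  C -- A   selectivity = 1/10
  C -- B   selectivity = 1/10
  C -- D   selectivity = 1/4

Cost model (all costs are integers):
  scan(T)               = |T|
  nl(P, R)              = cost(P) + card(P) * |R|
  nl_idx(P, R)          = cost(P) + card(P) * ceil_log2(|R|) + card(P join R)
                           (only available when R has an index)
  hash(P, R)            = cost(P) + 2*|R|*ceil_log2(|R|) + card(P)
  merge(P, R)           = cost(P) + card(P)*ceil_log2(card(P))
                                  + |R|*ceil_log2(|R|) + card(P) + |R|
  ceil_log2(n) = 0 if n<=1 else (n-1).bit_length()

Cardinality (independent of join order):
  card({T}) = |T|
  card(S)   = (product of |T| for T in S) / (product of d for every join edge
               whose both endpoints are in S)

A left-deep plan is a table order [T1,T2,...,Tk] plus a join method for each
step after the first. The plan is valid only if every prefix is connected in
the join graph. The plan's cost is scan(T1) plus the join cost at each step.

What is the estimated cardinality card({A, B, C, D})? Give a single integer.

Tables in S: A(200), B(400), C(80), D(20)
Edges inside S: C-A(d=10), C-B(d=10), C-D(d=4)
numerator = 200 * 400 * 80 * 20 = 128000000
denominator = 10 * 10 * 4 = 400
card(S) = 128000000 / 400 = 320000

320000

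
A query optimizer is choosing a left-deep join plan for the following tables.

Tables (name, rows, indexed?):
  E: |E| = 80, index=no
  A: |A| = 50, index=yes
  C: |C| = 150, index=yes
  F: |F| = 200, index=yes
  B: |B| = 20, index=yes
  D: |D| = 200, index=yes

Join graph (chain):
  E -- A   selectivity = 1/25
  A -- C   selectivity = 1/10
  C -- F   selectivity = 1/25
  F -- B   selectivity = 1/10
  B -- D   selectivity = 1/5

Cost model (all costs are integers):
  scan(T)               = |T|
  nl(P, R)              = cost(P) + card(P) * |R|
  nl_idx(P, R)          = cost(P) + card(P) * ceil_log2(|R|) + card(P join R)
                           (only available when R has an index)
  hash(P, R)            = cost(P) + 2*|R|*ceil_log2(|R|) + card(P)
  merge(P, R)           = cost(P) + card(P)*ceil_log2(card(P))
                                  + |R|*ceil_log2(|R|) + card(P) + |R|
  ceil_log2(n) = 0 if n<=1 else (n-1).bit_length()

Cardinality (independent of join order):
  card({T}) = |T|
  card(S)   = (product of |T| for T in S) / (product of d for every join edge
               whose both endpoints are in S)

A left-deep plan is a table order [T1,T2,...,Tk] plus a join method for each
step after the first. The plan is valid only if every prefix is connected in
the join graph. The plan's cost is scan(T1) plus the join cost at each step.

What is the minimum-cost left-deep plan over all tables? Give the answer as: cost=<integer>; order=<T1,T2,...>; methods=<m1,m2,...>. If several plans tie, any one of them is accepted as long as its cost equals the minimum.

Selinger DP (subsets sized 1..n):
  {E}: scan cost=80, card=80
  {A}: scan cost=50, card=50
  {C}: scan cost=150, card=150
  {F}: scan cost=200, card=200
  {B}: scan cost=20, card=20
  {D}: scan cost=200, card=200
  {AE}: card=160; try (A,nl_idx)→720, (A,hash)→760, (E,merge)→1040, (A,merge)→1070, (E,hash)→1220, (E,nl)→4050 …(+1); best=720 via (A,nl_idx)
  {AC}: card=750; try (A,hash)→900, (C,nl_idx)→1200, (C,merge)→1750, (A,nl_idx)→1800, (A,merge)→1850, (C,hash)→2500 …(+2); best=900 via (A,hash)
  {CF}: card=1200; try (F,nl_idx)→2550, (C,hash)→2800, (C,nl_idx)→3000, (F,merge)→3300, (C,merge)→3350, (F,hash)→3500 …(+2); best=2550 via (F,nl_idx)
  {BF}: card=400; try (F,nl_idx)→580, (B,hash)→600, (B,nl_idx)→1600, (F,merge)→1940, (B,merge)→2120, (F,hash)→3240 …(+2); best=580 via (F,nl_idx)
  {BD}: card=800; try (B,hash)→600, (D,nl_idx)→980, (D,merge)→1940, (B,nl_idx)→2000, (B,merge)→2120, (D,hash)→3240 …(+2); best=600 via (B,hash)
  {ACE}: card=2400; try (E,hash)→2770, (C,hash)→3280, (C,merge)→3510, (C,nl_idx)→4400, (E,merge)→9790, (C,nl)→24720 …(+1); best=2770 via (E,hash)
  {ACF}: card=6000; try (A,hash)→4350, (F,hash)→4850, (F,merge)→10950, (F,nl_idx)→12900, (A,nl_idx)→15750, (A,merge)→17300 …(+2); best=4350 via (A,hash)
  {BCF}: card=2400; try (C,hash)→3380, (B,hash)→3950, (C,merge)→5930, (C,nl_idx)→6180, (B,nl_idx)→10950, (B,merge)→17070 …(+2); best=3380 via (C,hash)
  {BDF}: card=16000; try (D,hash)→4180, (F,hash)→4600, (D,merge)→6380, (F,merge)→11200, (D,nl_idx)→19780, (F,nl_idx)→23000 …(+2); best=4180 via (D,hash)
  {ACEF}: card=19200; try (F,hash)→8370, (E,hash)→11470, (F,merge)→35770, (F,nl_idx)→41170, (E,merge)→88990, (F,nl)→482770 …(+1); best=8370 via (F,hash)
  {ABCF}: card=12000; try (A,hash)→6380, (B,hash)→10550, (A,nl_idx)→29780, (A,merge)→34930, (B,nl_idx)→46350, (B,merge)→88470 …(+2); best=6380 via (A,hash)
  {BCDF}: card=96000; try (D,hash)→8980, (C,hash)→22580, (D,merge)→36380, (D,nl_idx)→118580, (C,nl_idx)→228180, (C,merge)→245530 …(+2); best=8980 via (D,hash)
  {ABCEF}: card=38400; try (E,hash)→19500, (B,hash)→27770, (B,nl_idx)→142770, (E,merge)→187020, (B,merge)→315690, (B,nl)→392370 …(+1); best=19500 via (E,hash)
  {ABCDF}: card=480000; try (D,hash)→21580, (A,hash)→105580, (D,merge)→188180, (D,nl_idx)→582380, (A,nl_idx)→1064980, (A,merge)→1737330 …(+2); best=21580 via (D,hash)
  {ABCDEF}: card=1536000; try (D,hash)→61100, (E,hash)→502700, (D,merge)→674100, (D,nl_idx)→1862700, (D,nl)→7699500, (E,merge)→9622220 …(+1); best=61100 via (D,hash)

cost=61100; order=B,F,C,A,E,D; methods=nl_idx,hash,hash,hash,hash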